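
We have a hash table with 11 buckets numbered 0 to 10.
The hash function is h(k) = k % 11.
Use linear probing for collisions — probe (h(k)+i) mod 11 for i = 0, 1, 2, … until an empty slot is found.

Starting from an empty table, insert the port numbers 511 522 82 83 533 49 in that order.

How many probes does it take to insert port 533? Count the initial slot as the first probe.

Insert 511: h=5, slot 5 empty → index 5.
Insert 522: h=5, slot 5 occupied → index 6.
Insert 82: h=5, slots 5,6 occupied → index 7.
Insert 83: h=6, slots 6,7 occupied → index 8.
Insert 533: h=5, slots 5,6,7,8 occupied → index 9.
Insert 49: h=5, slots 5,6,7,8,9 occupied → index 10.
Table: [., ., ., ., ., 511, 522, 82, 83, 533, 49]

5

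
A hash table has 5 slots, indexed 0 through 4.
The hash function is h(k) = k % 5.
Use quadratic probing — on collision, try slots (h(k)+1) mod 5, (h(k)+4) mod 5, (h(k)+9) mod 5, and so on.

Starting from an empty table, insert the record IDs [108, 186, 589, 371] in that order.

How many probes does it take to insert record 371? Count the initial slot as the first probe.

108 hashes to 3; slot 3 is free → place at 3.
186 hashes to 1; slot 1 is free → place at 1.
589 hashes to 4; slot 4 is free → place at 4.
371 hashes to 1; 1 taken → place at 2.
Table: [_, 186, 371, 108, 589]

2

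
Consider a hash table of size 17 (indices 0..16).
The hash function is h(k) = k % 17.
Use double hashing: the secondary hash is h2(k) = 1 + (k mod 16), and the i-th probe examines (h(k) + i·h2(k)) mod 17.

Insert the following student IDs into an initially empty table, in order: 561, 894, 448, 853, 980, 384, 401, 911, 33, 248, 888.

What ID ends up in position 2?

248

561: h=0 => slot 0
894: h=10 => slot 10
448: h=6 => slot 6
853: h=3 => slot 3
980: h=11 => slot 11
384: h=10, h2=1, probe 10,11,12 => slot 12
401: h=10, h2=2, probe 10,12,14 => slot 14
911: h=10, h2=16, probe 10,9 => slot 9
33: h=16 => slot 16
248: h=10, h2=9, probe 10,2 => slot 2
888: h=4 => slot 4
Table: [561, —, 248, 853, 888, —, 448, —, —, 911, 894, 980, 384, —, 401, —, 33]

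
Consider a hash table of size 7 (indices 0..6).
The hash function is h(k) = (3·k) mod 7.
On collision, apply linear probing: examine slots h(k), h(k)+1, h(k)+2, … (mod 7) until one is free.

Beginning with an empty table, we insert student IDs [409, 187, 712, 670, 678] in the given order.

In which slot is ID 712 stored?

409 hashes to 2; slot 2 is free -> place at 2.
187 hashes to 1; slot 1 is free -> place at 1.
712 hashes to 1; 1,2 taken -> place at 3.
670 hashes to 1; 1,2,3 taken -> place at 4.
678 hashes to 4; 4 taken -> place at 5.
Table: [—, 187, 409, 712, 670, 678, —]

3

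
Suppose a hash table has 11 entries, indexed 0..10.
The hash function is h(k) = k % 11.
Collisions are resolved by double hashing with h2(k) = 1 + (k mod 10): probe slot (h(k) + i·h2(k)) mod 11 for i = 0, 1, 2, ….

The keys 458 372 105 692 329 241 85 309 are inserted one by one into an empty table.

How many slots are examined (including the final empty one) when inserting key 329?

Insert 458: h=7, slot 7 empty → index 7.
Insert 372: h=9, slot 9 empty → index 9.
Insert 105: h=6, slot 6 empty → index 6.
Insert 692: h=10, slot 10 empty → index 10.
Insert 329: h=10, h2=10, slots 10,9 occupied → index 8.
Insert 241: h=10, h2=2, slot 10 occupied → index 1.
Insert 85: h=8, h2=6, slot 8 occupied → index 3.
Insert 309: h=1, h2=10, slot 1 occupied → index 0.
Table: [309, 241, —, 85, —, —, 105, 458, 329, 372, 692]

3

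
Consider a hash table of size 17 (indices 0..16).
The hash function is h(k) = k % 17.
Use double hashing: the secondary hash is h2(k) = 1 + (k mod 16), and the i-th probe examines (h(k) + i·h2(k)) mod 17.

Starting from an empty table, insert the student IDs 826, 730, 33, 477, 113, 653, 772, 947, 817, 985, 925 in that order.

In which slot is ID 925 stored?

Insert 826: h=10, slot 10 empty => index 10.
Insert 730: h=16, slot 16 empty => index 16.
Insert 33: h=16, h2=2, slot 16 occupied => index 1.
Insert 477: h=1, h2=14, slot 1 occupied => index 15.
Insert 113: h=11, slot 11 empty => index 11.
Insert 653: h=7, slot 7 empty => index 7.
Insert 772: h=7, h2=5, slot 7 occupied => index 12.
Insert 947: h=12, h2=4, slots 12,16 occupied => index 3.
Insert 817: h=1, h2=2, slots 1,3 occupied => index 5.
Insert 985: h=16, h2=10, slot 16 occupied => index 9.
Insert 925: h=7, h2=14, slot 7 occupied => index 4.
Table: [_, 33, _, 947, 925, 817, _, 653, _, 985, 826, 113, 772, _, _, 477, 730]

4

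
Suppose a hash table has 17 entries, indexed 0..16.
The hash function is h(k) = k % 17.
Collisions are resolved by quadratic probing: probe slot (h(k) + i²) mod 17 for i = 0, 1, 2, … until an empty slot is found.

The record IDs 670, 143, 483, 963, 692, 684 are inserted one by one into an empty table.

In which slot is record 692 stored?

670 hashes to 7; slot 7 is free → place at 7.
143 hashes to 7; 7 taken → place at 8.
483 hashes to 7; 7,8 taken → place at 11.
963 hashes to 11; 11 taken → place at 12.
692 hashes to 12; 12 taken → place at 13.
684 hashes to 4; slot 4 is free → place at 4.
Table: [., ., ., ., 684, ., ., 670, 143, ., ., 483, 963, 692, ., ., .]

13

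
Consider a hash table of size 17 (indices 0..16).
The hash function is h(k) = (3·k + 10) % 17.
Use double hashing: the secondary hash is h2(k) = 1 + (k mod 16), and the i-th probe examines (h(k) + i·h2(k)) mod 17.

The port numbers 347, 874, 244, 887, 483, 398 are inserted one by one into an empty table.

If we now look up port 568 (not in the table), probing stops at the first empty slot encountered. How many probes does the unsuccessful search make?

2

347 hashes to 14; slot 14 is free -> place at 14.
874 hashes to 14, h2=11; 14 taken -> place at 8.
244 hashes to 11; slot 11 is free -> place at 11.
887 hashes to 2; slot 2 is free -> place at 2.
483 hashes to 14, h2=4; 14 taken -> place at 1.
398 hashes to 14, h2=15; 14 taken -> place at 12.
Table: [., 483, 887, ., ., ., ., ., 874, ., ., 244, 398, ., 347, ., .]
Lookup 568: h=14, h2=9, probe 14,6 → slot 6 empty, not found.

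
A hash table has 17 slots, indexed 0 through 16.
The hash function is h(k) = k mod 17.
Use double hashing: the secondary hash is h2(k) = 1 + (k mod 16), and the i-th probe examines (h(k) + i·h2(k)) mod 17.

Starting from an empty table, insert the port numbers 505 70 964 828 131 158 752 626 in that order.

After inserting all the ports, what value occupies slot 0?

964

Insert 505: h=12, slot 12 empty -> index 12.
Insert 70: h=2, slot 2 empty -> index 2.
Insert 964: h=12, h2=5, slot 12 occupied -> index 0.
Insert 828: h=12, h2=13, slot 12 occupied -> index 8.
Insert 131: h=12, h2=4, slot 12 occupied -> index 16.
Insert 158: h=5, slot 5 empty -> index 5.
Insert 752: h=4, slot 4 empty -> index 4.
Insert 626: h=14, slot 14 empty -> index 14.
Table: [964, -, 70, -, 752, 158, -, -, 828, -, -, -, 505, -, 626, -, 131]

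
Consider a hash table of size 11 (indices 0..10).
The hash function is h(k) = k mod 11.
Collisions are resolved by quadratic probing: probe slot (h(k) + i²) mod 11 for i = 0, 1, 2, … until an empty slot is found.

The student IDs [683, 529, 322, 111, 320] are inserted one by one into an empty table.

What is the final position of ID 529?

683: h=1 -> slot 1
529: h=1, probe 1,2 -> slot 2
322: h=3 -> slot 3
111: h=1, probe 1,2,5 -> slot 5
320: h=1, probe 1,2,5,10 -> slot 10
Table: [_, 683, 529, 322, _, 111, _, _, _, _, 320]

2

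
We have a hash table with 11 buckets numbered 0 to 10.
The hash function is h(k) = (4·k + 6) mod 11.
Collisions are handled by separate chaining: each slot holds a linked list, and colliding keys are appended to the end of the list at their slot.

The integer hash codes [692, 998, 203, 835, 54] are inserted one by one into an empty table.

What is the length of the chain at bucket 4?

1

692 → bucket 2
998 → bucket 5
203 → bucket 4
835 → bucket 2 (collision)
54 → bucket 2 (collision)
Final buckets:
0: -
1: -
2: 692 -> 835 -> 54
3: -
4: 203
5: 998
6: -
7: -
8: -
9: -
10: -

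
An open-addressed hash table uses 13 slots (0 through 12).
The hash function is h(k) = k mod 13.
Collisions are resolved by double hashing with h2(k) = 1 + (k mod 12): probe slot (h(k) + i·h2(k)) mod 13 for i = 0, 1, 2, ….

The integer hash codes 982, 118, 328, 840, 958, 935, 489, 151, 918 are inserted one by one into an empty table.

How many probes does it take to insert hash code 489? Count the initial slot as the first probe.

2

982: h=7 -> slot 7
118: h=1 -> slot 1
328: h=3 -> slot 3
840: h=8 -> slot 8
958: h=9 -> slot 9
935: h=12 -> slot 12
489: h=8, h2=10, probe 8,5 -> slot 5
151: h=8, h2=8, probe 8,3,11 -> slot 11
918: h=8, h2=7, probe 8,2 -> slot 2
Table: [_, 118, 918, 328, _, 489, _, 982, 840, 958, _, 151, 935]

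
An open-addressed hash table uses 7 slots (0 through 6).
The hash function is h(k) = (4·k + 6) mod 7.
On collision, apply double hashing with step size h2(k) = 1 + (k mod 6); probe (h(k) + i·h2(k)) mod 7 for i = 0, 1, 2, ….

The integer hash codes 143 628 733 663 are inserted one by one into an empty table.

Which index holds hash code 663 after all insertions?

2

143: h=4 => slot 4
628: h=5 => slot 5
733: h=5, h2=2, probe 5,0 => slot 0
663: h=5, h2=4, probe 5,2 => slot 2
Table: [733, —, 663, —, 143, 628, —]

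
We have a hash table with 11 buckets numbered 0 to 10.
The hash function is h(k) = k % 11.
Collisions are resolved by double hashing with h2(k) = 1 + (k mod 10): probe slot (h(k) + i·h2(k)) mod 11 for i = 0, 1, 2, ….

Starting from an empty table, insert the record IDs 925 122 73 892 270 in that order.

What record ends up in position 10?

892

925: h=1 -> slot 1
122: h=1, h2=3, probe 1,4 -> slot 4
73: h=7 -> slot 7
892: h=1, h2=3, probe 1,4,7,10 -> slot 10
270: h=6 -> slot 6
Table: [., 925, ., ., 122, ., 270, 73, ., ., 892]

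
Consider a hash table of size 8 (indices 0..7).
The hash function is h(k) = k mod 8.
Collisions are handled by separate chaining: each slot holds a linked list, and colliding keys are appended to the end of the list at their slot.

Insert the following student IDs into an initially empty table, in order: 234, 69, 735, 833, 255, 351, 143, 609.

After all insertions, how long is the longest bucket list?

Insert 234: h=2, bucket 2 empty -> new chain.
Insert 69: h=5, bucket 5 empty -> new chain.
Insert 735: h=7, bucket 7 empty -> new chain.
Insert 833: h=1, bucket 1 empty -> new chain.
Insert 255: h=7, bucket 7 nonempty -> append to chain.
Insert 351: h=7, bucket 7 nonempty -> append to chain.
Insert 143: h=7, bucket 7 nonempty -> append to chain.
Insert 609: h=1, bucket 1 nonempty -> append to chain.
Final buckets:
0: —
1: 833 -> 609
2: 234
3: —
4: —
5: 69
6: —
7: 735 -> 255 -> 351 -> 143

4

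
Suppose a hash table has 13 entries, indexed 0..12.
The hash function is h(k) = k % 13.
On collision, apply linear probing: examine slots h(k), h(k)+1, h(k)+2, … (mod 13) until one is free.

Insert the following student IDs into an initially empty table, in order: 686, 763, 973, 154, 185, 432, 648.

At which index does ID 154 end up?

686 hashes to 10; slot 10 is free => place at 10.
763 hashes to 9; slot 9 is free => place at 9.
973 hashes to 11; slot 11 is free => place at 11.
154 hashes to 11; 11 taken => place at 12.
185 hashes to 3; slot 3 is free => place at 3.
432 hashes to 3; 3 taken => place at 4.
648 hashes to 11; 11,12 taken => place at 0.
Table: [648, -, -, 185, 432, -, -, -, -, 763, 686, 973, 154]

12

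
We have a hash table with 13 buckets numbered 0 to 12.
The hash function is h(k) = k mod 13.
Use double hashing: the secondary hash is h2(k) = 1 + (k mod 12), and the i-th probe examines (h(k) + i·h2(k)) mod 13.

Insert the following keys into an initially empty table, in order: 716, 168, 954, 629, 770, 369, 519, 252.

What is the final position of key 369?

2

716: h=1 → slot 1
168: h=12 → slot 12
954: h=5 → slot 5
629: h=5, h2=6, probe 5,11 → slot 11
770: h=3 → slot 3
369: h=5, h2=10, probe 5,2 → slot 2
519: h=12, h2=4, probe 12,3,7 → slot 7
252: h=5, h2=1, probe 5,6 → slot 6
Table: [., 716, 369, 770, ., 954, 252, 519, ., ., ., 629, 168]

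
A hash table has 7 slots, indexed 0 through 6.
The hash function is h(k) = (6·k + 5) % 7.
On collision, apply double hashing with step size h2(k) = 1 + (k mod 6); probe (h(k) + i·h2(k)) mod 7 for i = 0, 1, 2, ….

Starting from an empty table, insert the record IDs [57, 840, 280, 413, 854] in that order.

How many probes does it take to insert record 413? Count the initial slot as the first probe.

4

57: h=4 -> slot 4
840: h=5 -> slot 5
280: h=5, h2=5, probe 5,3 -> slot 3
413: h=5, h2=6, probe 5,4,3,2 -> slot 2
854: h=5, h2=3, probe 5,1 -> slot 1
Table: [., 854, 413, 280, 57, 840, .]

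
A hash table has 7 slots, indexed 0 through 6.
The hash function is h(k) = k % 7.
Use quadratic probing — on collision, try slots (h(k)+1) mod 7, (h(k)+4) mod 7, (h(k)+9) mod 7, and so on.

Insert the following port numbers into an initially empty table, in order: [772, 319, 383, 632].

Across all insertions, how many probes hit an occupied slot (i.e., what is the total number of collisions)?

1

772: h=2 => slot 2
319: h=4 => slot 4
383: h=5 => slot 5
632: h=2, probe 2,3 => slot 3
Table: [., ., 772, 632, 319, 383, .]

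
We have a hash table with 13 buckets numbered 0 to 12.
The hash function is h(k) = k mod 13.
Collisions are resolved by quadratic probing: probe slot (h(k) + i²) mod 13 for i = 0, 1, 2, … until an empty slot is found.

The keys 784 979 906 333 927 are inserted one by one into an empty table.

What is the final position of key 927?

784 hashes to 4; slot 4 is free => place at 4.
979 hashes to 4; 4 taken => place at 5.
906 hashes to 9; slot 9 is free => place at 9.
333 hashes to 8; slot 8 is free => place at 8.
927 hashes to 4; 4,5,8 taken => place at 0.
Table: [927, ., ., ., 784, 979, ., ., 333, 906, ., ., .]

0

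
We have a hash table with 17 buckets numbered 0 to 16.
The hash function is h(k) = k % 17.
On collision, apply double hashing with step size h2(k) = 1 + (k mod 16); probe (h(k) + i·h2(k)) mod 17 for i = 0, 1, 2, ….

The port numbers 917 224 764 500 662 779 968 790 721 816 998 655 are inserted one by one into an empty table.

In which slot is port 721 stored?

9

917: h=16 => slot 16
224: h=3 => slot 3
764: h=16, h2=13, probe 16,12 => slot 12
500: h=7 => slot 7
662: h=16, h2=7, probe 16,6 => slot 6
779: h=14 => slot 14
968: h=16, h2=9, probe 16,8 => slot 8
790: h=8, h2=7, probe 8,15 => slot 15
721: h=7, h2=2, probe 7,9 => slot 9
816: h=0 => slot 0
998: h=12, h2=7, probe 12,2 => slot 2
655: h=9, h2=16, probe 9,8,7,6,5 => slot 5
Table: [816, -, 998, 224, -, 655, 662, 500, 968, 721, -, -, 764, -, 779, 790, 917]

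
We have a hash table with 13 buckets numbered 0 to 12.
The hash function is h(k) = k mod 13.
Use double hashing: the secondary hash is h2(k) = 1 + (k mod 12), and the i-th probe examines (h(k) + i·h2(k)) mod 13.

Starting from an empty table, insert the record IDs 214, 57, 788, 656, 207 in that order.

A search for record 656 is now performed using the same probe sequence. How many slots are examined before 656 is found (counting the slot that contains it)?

214: h=6 => slot 6
57: h=5 => slot 5
788: h=8 => slot 8
656: h=6, h2=9, probe 6,2 => slot 2
207: h=12 => slot 12
Table: [_, _, 656, _, _, 57, 214, _, 788, _, _, _, 207]
Lookup 656: h=6, h2=9, probe 6,2 → found at 2.

2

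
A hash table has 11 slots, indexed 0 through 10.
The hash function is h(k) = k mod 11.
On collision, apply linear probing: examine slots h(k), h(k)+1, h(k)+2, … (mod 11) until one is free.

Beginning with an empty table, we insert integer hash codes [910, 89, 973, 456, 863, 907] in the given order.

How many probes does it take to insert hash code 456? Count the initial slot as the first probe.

Insert 910: h=8, slot 8 empty -> index 8.
Insert 89: h=1, slot 1 empty -> index 1.
Insert 973: h=5, slot 5 empty -> index 5.
Insert 456: h=5, slot 5 occupied -> index 6.
Insert 863: h=5, slots 5,6 occupied -> index 7.
Insert 907: h=5, slots 5,6,7,8 occupied -> index 9.
Table: [., 89, ., ., ., 973, 456, 863, 910, 907, .]

2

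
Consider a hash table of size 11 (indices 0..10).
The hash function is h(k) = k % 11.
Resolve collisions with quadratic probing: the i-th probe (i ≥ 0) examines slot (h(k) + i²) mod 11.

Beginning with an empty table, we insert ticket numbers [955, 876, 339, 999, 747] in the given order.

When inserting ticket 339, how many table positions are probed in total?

2

955: h=9 → slot 9
876: h=7 → slot 7
339: h=9, probe 9,10 → slot 10
999: h=9, probe 9,10,2 → slot 2
747: h=10, probe 10,0 → slot 0
Table: [747, -, 999, -, -, -, -, 876, -, 955, 339]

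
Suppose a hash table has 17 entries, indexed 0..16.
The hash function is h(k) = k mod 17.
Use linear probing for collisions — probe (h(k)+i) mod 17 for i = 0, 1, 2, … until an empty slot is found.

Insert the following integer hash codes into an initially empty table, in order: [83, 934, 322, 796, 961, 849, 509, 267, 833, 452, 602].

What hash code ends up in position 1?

849

83 hashes to 15; slot 15 is free -> place at 15.
934 hashes to 16; slot 16 is free -> place at 16.
322 hashes to 16; 16 taken -> place at 0.
796 hashes to 14; slot 14 is free -> place at 14.
961 hashes to 9; slot 9 is free -> place at 9.
849 hashes to 16; 16,0 taken -> place at 1.
509 hashes to 16; 16,0,1 taken -> place at 2.
267 hashes to 12; slot 12 is free -> place at 12.
833 hashes to 0; 0,1,2 taken -> place at 3.
452 hashes to 10; slot 10 is free -> place at 10.
602 hashes to 7; slot 7 is free -> place at 7.
Table: [322, 849, 509, 833, _, _, _, 602, _, 961, 452, _, 267, _, 796, 83, 934]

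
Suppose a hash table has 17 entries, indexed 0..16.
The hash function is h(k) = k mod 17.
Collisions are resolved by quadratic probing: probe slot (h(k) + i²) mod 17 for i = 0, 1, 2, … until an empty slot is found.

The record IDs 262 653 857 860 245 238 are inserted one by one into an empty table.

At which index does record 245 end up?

262 hashes to 7; slot 7 is free -> place at 7.
653 hashes to 7; 7 taken -> place at 8.
857 hashes to 7; 7,8 taken -> place at 11.
860 hashes to 10; slot 10 is free -> place at 10.
245 hashes to 7; 7,8,11 taken -> place at 16.
238 hashes to 0; slot 0 is free -> place at 0.
Table: [238, ., ., ., ., ., ., 262, 653, ., 860, 857, ., ., ., ., 245]

16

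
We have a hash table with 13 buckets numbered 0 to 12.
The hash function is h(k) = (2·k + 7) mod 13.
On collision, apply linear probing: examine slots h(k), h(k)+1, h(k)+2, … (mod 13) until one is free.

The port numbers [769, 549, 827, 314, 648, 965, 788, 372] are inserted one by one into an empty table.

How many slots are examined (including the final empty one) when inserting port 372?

769 hashes to 11; slot 11 is free → place at 11.
549 hashes to 0; slot 0 is free → place at 0.
827 hashes to 10; slot 10 is free → place at 10.
314 hashes to 11; 11 taken → place at 12.
648 hashes to 3; slot 3 is free → place at 3.
965 hashes to 0; 0 taken → place at 1.
788 hashes to 10; 10,11,12,0,1 taken → place at 2.
372 hashes to 10; 10,11,12,0,1,2,3 taken → place at 4.
Table: [549, 965, 788, 648, 372, ., ., ., ., ., 827, 769, 314]

8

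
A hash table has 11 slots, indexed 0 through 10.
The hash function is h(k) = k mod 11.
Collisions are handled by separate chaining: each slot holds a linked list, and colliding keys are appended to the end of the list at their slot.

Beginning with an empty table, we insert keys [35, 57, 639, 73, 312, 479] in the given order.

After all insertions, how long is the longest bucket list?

2

35 -> bucket 2
57 -> bucket 2 (collision)
639 -> bucket 1
73 -> bucket 7
312 -> bucket 4
479 -> bucket 6
Final buckets:
0: —
1: 639
2: 35 -> 57
3: —
4: 312
5: —
6: 479
7: 73
8: —
9: —
10: —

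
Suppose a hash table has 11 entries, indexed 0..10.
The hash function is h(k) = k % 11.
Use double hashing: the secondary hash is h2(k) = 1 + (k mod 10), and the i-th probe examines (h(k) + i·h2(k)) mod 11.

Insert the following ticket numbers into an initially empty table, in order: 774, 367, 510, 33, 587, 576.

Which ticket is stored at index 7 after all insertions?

774 hashes to 4; slot 4 is free -> place at 4.
367 hashes to 4, h2=8; 4 taken -> place at 1.
510 hashes to 4, h2=1; 4 taken -> place at 5.
33 hashes to 0; slot 0 is free -> place at 0.
587 hashes to 4, h2=8; 4,1 taken -> place at 9.
576 hashes to 4, h2=7; 4,0 taken -> place at 7.
Table: [33, 367, ∅, ∅, 774, 510, ∅, 576, ∅, 587, ∅]

576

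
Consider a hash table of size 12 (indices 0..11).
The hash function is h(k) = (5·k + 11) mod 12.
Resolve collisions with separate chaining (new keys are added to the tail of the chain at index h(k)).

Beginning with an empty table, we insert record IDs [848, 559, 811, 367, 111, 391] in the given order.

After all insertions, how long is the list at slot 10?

4

Insert 848: h=3, bucket 3 empty → new chain.
Insert 559: h=10, bucket 10 empty → new chain.
Insert 811: h=10, bucket 10 nonempty → append to chain.
Insert 367: h=10, bucket 10 nonempty → append to chain.
Insert 111: h=2, bucket 2 empty → new chain.
Insert 391: h=10, bucket 10 nonempty → append to chain.
Final buckets:
0: —
1: —
2: 111
3: 848
4: —
5: —
6: —
7: —
8: —
9: —
10: 559 -> 811 -> 367 -> 391
11: —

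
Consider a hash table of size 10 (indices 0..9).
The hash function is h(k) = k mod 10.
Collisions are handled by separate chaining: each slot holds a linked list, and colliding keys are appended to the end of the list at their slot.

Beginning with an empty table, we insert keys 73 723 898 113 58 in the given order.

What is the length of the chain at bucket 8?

2

Insert 73: h=3, bucket 3 empty -> new chain.
Insert 723: h=3, bucket 3 nonempty -> append to chain.
Insert 898: h=8, bucket 8 empty -> new chain.
Insert 113: h=3, bucket 3 nonempty -> append to chain.
Insert 58: h=8, bucket 8 nonempty -> append to chain.
Final buckets:
0: —
1: —
2: —
3: 73 -> 723 -> 113
4: —
5: —
6: —
7: —
8: 898 -> 58
9: —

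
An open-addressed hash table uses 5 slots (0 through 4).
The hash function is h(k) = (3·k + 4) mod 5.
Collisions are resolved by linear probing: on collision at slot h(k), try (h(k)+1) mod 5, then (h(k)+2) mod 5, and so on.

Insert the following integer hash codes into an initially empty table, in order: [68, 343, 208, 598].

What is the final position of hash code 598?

Insert 68: h=3, slot 3 empty => index 3.
Insert 343: h=3, slot 3 occupied => index 4.
Insert 208: h=3, slots 3,4 occupied => index 0.
Insert 598: h=3, slots 3,4,0 occupied => index 1.
Table: [208, 598, ∅, 68, 343]

1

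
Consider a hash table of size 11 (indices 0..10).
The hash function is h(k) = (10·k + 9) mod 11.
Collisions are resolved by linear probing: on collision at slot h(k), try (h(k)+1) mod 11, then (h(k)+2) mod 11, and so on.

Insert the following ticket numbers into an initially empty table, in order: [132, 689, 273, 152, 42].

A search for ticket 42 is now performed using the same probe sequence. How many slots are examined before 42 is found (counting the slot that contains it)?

4

Insert 132: h=9, slot 9 empty → index 9.
Insert 689: h=2, slot 2 empty → index 2.
Insert 273: h=0, slot 0 empty → index 0.
Insert 152: h=0, slot 0 occupied → index 1.
Insert 42: h=0, slots 0,1,2 occupied → index 3.
Table: [273, 152, 689, 42, ., ., ., ., ., 132, .]
Lookup 42: h=0, probe 0,1,2,3 → found at 3.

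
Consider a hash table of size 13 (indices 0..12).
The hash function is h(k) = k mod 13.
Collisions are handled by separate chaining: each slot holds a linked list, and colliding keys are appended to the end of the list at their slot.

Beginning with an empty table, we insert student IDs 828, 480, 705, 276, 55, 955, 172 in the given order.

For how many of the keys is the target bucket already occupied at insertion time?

3

828 -> bucket 9
480 -> bucket 12
705 -> bucket 3
276 -> bucket 3 (collision)
55 -> bucket 3 (collision)
955 -> bucket 6
172 -> bucket 3 (collision)
Final buckets:
0: ∅
1: ∅
2: ∅
3: 705 -> 276 -> 55 -> 172
4: ∅
5: ∅
6: 955
7: ∅
8: ∅
9: 828
10: ∅
11: ∅
12: 480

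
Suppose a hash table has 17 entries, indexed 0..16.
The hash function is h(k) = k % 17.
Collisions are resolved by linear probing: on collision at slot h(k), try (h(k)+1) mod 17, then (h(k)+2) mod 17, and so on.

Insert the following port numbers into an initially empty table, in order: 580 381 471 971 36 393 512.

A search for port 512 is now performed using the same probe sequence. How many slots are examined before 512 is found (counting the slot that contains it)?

580 hashes to 2; slot 2 is free -> place at 2.
381 hashes to 7; slot 7 is free -> place at 7.
471 hashes to 12; slot 12 is free -> place at 12.
971 hashes to 2; 2 taken -> place at 3.
36 hashes to 2; 2,3 taken -> place at 4.
393 hashes to 2; 2,3,4 taken -> place at 5.
512 hashes to 2; 2,3,4,5 taken -> place at 6.
Table: [., ., 580, 971, 36, 393, 512, 381, ., ., ., ., 471, ., ., ., .]
Lookup 512: h=2, probe 2,3,4,5,6 → found at 6.

5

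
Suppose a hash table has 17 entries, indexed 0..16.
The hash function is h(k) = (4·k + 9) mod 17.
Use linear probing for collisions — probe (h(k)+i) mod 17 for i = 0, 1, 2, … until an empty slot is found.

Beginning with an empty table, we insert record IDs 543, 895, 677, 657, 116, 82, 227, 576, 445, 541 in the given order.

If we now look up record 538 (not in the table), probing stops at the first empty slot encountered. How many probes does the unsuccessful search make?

6

543: h=5 => slot 5
895: h=2 => slot 2
677: h=14 => slot 14
657: h=2, probe 2,3 => slot 3
116: h=14, probe 14,15 => slot 15
82: h=14, probe 14,15,16 => slot 16
227: h=16, probe 16,0 => slot 0
576: h=1 => slot 1
445: h=4 => slot 4
541: h=14, probe 14,15,16,0,1,2,3,4,5,6 => slot 6
Table: [227, 576, 895, 657, 445, 543, 541, _, _, _, _, _, _, _, 677, 116, 82]
Lookup 538: h=2, probe 2,3,4,5,6,7 → slot 7 empty, not found.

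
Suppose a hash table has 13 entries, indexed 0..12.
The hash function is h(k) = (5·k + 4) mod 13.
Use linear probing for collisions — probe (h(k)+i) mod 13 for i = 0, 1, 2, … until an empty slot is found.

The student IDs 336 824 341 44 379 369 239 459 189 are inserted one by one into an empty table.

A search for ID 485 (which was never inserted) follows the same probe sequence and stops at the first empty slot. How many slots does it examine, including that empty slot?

336 hashes to 7; slot 7 is free -> place at 7.
824 hashes to 3; slot 3 is free -> place at 3.
341 hashes to 6; slot 6 is free -> place at 6.
44 hashes to 3; 3 taken -> place at 4.
379 hashes to 1; slot 1 is free -> place at 1.
369 hashes to 3; 3,4 taken -> place at 5.
239 hashes to 3; 3,4,5,6,7 taken -> place at 8.
459 hashes to 11; slot 11 is free -> place at 11.
189 hashes to 0; slot 0 is free -> place at 0.
Table: [189, 379, —, 824, 44, 369, 341, 336, 239, —, —, 459, —]
Lookup 485: h=11, probe 11,12 → slot 12 empty, not found.

2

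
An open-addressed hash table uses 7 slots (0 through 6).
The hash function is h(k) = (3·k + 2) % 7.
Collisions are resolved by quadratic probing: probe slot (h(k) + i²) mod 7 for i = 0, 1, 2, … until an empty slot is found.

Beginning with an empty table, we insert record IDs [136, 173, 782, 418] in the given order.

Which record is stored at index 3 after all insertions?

173

136 hashes to 4; slot 4 is free -> place at 4.
173 hashes to 3; slot 3 is free -> place at 3.
782 hashes to 3; 3,4 taken -> place at 0.
418 hashes to 3; 3,4,0 taken -> place at 5.
Table: [782, ∅, ∅, 173, 136, 418, ∅]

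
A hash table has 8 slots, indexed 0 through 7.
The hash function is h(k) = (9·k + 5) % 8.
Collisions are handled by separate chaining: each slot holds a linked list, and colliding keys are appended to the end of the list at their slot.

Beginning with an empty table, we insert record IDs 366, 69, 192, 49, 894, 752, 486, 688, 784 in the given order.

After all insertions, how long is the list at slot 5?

Insert 366: h=3, bucket 3 empty → new chain.
Insert 69: h=2, bucket 2 empty → new chain.
Insert 192: h=5, bucket 5 empty → new chain.
Insert 49: h=6, bucket 6 empty → new chain.
Insert 894: h=3, bucket 3 nonempty → append to chain.
Insert 752: h=5, bucket 5 nonempty → append to chain.
Insert 486: h=3, bucket 3 nonempty → append to chain.
Insert 688: h=5, bucket 5 nonempty → append to chain.
Insert 784: h=5, bucket 5 nonempty → append to chain.
Final buckets:
0: ∅
1: ∅
2: 69
3: 366 -> 894 -> 486
4: ∅
5: 192 -> 752 -> 688 -> 784
6: 49
7: ∅

4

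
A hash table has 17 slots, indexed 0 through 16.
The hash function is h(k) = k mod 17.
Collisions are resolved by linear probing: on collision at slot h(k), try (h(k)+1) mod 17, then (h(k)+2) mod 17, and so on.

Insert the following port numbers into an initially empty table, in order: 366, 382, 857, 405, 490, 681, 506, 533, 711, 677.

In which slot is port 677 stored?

366: h=9 → slot 9
382: h=8 → slot 8
857: h=7 → slot 7
405: h=14 → slot 14
490: h=14, probe 14,15 → slot 15
681: h=1 → slot 1
506: h=13 → slot 13
533: h=6 → slot 6
711: h=14, probe 14,15,16 → slot 16
677: h=14, probe 14,15,16,0 → slot 0
Table: [677, 681, _, _, _, _, 533, 857, 382, 366, _, _, _, 506, 405, 490, 711]

0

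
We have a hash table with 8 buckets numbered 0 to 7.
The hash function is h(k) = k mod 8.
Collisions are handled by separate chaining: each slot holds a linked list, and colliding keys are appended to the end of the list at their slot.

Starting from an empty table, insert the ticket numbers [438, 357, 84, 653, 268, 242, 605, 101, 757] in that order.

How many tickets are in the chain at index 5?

5

Insert 438: h=6, bucket 6 empty → new chain.
Insert 357: h=5, bucket 5 empty → new chain.
Insert 84: h=4, bucket 4 empty → new chain.
Insert 653: h=5, bucket 5 nonempty → append to chain.
Insert 268: h=4, bucket 4 nonempty → append to chain.
Insert 242: h=2, bucket 2 empty → new chain.
Insert 605: h=5, bucket 5 nonempty → append to chain.
Insert 101: h=5, bucket 5 nonempty → append to chain.
Insert 757: h=5, bucket 5 nonempty → append to chain.
Final buckets:
0: ∅
1: ∅
2: 242
3: ∅
4: 84 -> 268
5: 357 -> 653 -> 605 -> 101 -> 757
6: 438
7: ∅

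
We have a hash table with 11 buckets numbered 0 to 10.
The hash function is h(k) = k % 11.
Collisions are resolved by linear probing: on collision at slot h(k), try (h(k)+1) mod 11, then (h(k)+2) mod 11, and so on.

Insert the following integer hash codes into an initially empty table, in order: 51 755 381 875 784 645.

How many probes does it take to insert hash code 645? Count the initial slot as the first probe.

Insert 51: h=7, slot 7 empty → index 7.
Insert 755: h=7, slot 7 occupied → index 8.
Insert 381: h=7, slots 7,8 occupied → index 9.
Insert 875: h=6, slot 6 empty → index 6.
Insert 784: h=3, slot 3 empty → index 3.
Insert 645: h=7, slots 7,8,9 occupied → index 10.
Table: [_, _, _, 784, _, _, 875, 51, 755, 381, 645]

4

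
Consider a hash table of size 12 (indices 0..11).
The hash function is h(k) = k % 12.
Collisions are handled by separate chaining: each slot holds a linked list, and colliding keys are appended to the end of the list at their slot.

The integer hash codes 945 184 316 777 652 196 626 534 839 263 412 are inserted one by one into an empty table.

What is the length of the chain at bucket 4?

945 -> bucket 9
184 -> bucket 4
316 -> bucket 4 (collision)
777 -> bucket 9 (collision)
652 -> bucket 4 (collision)
196 -> bucket 4 (collision)
626 -> bucket 2
534 -> bucket 6
839 -> bucket 11
263 -> bucket 11 (collision)
412 -> bucket 4 (collision)
Final buckets:
0: -
1: -
2: 626
3: -
4: 184 -> 316 -> 652 -> 196 -> 412
5: -
6: 534
7: -
8: -
9: 945 -> 777
10: -
11: 839 -> 263

5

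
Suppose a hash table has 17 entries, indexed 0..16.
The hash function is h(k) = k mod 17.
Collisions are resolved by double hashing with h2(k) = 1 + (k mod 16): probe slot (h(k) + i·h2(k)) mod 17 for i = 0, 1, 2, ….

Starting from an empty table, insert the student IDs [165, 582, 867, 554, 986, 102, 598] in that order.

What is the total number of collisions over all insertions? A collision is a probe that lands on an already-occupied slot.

165 hashes to 12; slot 12 is free => place at 12.
582 hashes to 4; slot 4 is free => place at 4.
867 hashes to 0; slot 0 is free => place at 0.
554 hashes to 10; slot 10 is free => place at 10.
986 hashes to 0, h2=11; 0 taken => place at 11.
102 hashes to 0, h2=7; 0 taken => place at 7.
598 hashes to 3; slot 3 is free => place at 3.
Table: [867, -, -, 598, 582, -, -, 102, -, -, 554, 986, 165, -, -, -, -]

2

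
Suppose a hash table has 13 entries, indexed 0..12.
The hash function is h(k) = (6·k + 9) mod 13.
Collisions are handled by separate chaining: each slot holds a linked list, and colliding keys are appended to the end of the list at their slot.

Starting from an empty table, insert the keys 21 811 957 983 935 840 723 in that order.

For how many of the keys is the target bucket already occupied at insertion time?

21 → bucket 5
811 → bucket 0
957 → bucket 5 (collision)
983 → bucket 5 (collision)
935 → bucket 3
840 → bucket 5 (collision)
723 → bucket 5 (collision)
Final buckets:
0: 811
1: -
2: -
3: 935
4: -
5: 21 -> 957 -> 983 -> 840 -> 723
6: -
7: -
8: -
9: -
10: -
11: -
12: -

4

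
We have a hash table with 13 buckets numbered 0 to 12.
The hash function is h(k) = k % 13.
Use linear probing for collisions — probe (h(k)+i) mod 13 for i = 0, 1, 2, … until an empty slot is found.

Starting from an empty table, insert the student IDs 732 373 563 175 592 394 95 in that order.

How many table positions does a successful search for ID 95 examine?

7

732 hashes to 4; slot 4 is free -> place at 4.
373 hashes to 9; slot 9 is free -> place at 9.
563 hashes to 4; 4 taken -> place at 5.
175 hashes to 6; slot 6 is free -> place at 6.
592 hashes to 7; slot 7 is free -> place at 7.
394 hashes to 4; 4,5,6,7 taken -> place at 8.
95 hashes to 4; 4,5,6,7,8,9 taken -> place at 10.
Table: [—, —, —, —, 732, 563, 175, 592, 394, 373, 95, —, —]
Lookup 95: h=4, probe 4,5,6,7,8,9,10 → found at 10.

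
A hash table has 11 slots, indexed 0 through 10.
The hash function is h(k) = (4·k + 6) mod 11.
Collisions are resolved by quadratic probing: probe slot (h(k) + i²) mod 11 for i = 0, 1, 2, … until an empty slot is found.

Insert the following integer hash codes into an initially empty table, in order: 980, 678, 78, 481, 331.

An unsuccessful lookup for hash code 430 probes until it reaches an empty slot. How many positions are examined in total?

Insert 980: h=10, slot 10 empty → index 10.
Insert 678: h=1, slot 1 empty → index 1.
Insert 78: h=10, slot 10 occupied → index 0.
Insert 481: h=5, slot 5 empty → index 5.
Insert 331: h=10, slots 10,0 occupied → index 3.
Table: [78, 678, ., 331, ., 481, ., ., ., ., 980]
Lookup 430: h=10, probe 10,0,3,8 → slot 8 empty, not found.

4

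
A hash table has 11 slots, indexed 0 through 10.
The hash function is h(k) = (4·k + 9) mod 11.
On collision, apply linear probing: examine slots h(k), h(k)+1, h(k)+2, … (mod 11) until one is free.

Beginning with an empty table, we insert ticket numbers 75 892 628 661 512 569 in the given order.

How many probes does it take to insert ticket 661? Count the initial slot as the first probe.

Insert 75: h=1, slot 1 empty -> index 1.
Insert 892: h=2, slot 2 empty -> index 2.
Insert 628: h=2, slot 2 occupied -> index 3.
Insert 661: h=2, slots 2,3 occupied -> index 4.
Insert 512: h=0, slot 0 empty -> index 0.
Insert 569: h=8, slot 8 empty -> index 8.
Table: [512, 75, 892, 628, 661, -, -, -, 569, -, -]

3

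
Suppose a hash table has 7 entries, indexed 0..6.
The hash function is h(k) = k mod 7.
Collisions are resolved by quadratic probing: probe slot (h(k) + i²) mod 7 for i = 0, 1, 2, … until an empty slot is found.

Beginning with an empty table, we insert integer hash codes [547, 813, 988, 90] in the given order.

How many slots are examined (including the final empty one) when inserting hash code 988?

3

547: h=1 => slot 1
813: h=1, probe 1,2 => slot 2
988: h=1, probe 1,2,5 => slot 5
90: h=6 => slot 6
Table: [—, 547, 813, —, —, 988, 90]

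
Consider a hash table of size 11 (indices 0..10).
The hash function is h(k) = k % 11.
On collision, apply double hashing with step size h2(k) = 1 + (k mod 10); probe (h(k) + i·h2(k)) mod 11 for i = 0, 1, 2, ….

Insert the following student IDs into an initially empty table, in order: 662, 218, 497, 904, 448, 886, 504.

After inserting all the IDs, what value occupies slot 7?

904

662 hashes to 2; slot 2 is free => place at 2.
218 hashes to 9; slot 9 is free => place at 9.
497 hashes to 2, h2=8; 2 taken => place at 10.
904 hashes to 2, h2=5; 2 taken => place at 7.
448 hashes to 8; slot 8 is free => place at 8.
886 hashes to 6; slot 6 is free => place at 6.
504 hashes to 9, h2=5; 9 taken => place at 3.
Table: [-, -, 662, 504, -, -, 886, 904, 448, 218, 497]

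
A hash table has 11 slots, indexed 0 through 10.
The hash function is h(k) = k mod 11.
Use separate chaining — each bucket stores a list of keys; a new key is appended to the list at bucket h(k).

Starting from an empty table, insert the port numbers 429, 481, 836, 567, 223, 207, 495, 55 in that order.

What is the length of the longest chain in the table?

4

Insert 429: h=0, bucket 0 empty → new chain.
Insert 481: h=8, bucket 8 empty → new chain.
Insert 836: h=0, bucket 0 nonempty → append to chain.
Insert 567: h=6, bucket 6 empty → new chain.
Insert 223: h=3, bucket 3 empty → new chain.
Insert 207: h=9, bucket 9 empty → new chain.
Insert 495: h=0, bucket 0 nonempty → append to chain.
Insert 55: h=0, bucket 0 nonempty → append to chain.
Final buckets:
0: 429 -> 836 -> 495 -> 55
1: —
2: —
3: 223
4: —
5: —
6: 567
7: —
8: 481
9: 207
10: —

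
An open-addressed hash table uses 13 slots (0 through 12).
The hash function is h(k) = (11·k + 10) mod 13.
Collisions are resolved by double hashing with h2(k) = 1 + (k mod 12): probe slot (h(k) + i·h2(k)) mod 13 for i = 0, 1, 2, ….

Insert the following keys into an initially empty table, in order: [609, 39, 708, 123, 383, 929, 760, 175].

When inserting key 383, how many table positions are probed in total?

3

609 hashes to 1; slot 1 is free → place at 1.
39 hashes to 10; slot 10 is free → place at 10.
708 hashes to 11; slot 11 is free → place at 11.
123 hashes to 11, h2=4; 11 taken → place at 2.
383 hashes to 11, h2=12; 11,10 taken → place at 9.
929 hashes to 11, h2=6; 11 taken → place at 4.
760 hashes to 11, h2=5; 11 taken → place at 3.
175 hashes to 11, h2=8; 11 taken → place at 6.
Table: [., 609, 123, 760, 929, ., 175, ., ., 383, 39, 708, .]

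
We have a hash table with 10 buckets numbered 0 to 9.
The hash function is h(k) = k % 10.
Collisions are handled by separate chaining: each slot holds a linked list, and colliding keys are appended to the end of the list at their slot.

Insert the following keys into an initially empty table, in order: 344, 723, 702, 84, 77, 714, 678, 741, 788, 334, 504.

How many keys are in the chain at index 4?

5

344 -> bucket 4
723 -> bucket 3
702 -> bucket 2
84 -> bucket 4 (collision)
77 -> bucket 7
714 -> bucket 4 (collision)
678 -> bucket 8
741 -> bucket 1
788 -> bucket 8 (collision)
334 -> bucket 4 (collision)
504 -> bucket 4 (collision)
Final buckets:
0: ∅
1: 741
2: 702
3: 723
4: 344 -> 84 -> 714 -> 334 -> 504
5: ∅
6: ∅
7: 77
8: 678 -> 788
9: ∅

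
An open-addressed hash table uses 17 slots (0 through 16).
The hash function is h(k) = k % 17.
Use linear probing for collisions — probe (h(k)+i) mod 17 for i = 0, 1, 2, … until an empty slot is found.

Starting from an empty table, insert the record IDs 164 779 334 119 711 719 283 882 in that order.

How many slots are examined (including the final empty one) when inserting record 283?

164 hashes to 11; slot 11 is free -> place at 11.
779 hashes to 14; slot 14 is free -> place at 14.
334 hashes to 11; 11 taken -> place at 12.
119 hashes to 0; slot 0 is free -> place at 0.
711 hashes to 14; 14 taken -> place at 15.
719 hashes to 5; slot 5 is free -> place at 5.
283 hashes to 11; 11,12 taken -> place at 13.
882 hashes to 15; 15 taken -> place at 16.
Table: [119, —, —, —, —, 719, —, —, —, —, —, 164, 334, 283, 779, 711, 882]

3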